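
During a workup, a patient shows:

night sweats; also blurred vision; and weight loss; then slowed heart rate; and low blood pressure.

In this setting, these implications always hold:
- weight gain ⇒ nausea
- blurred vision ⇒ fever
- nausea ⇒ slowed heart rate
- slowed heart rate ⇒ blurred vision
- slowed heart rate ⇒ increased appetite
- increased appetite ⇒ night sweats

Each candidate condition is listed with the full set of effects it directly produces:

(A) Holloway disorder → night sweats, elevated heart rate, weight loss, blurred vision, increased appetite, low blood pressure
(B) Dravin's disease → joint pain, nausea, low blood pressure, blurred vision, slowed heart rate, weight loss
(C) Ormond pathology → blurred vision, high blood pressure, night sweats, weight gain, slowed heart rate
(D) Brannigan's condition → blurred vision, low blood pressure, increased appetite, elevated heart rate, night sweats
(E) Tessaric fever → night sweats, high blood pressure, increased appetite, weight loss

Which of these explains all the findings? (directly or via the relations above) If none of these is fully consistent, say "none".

B

For each candidate, compare predicted effects to what was observed:
(A) Holloway disorder — night sweats ✓; blurred vision ✓; weight loss ✓; slowed heart rate ✗; low blood pressure ✓
(B) Dravin's disease — accounts for every observation (night sweats by slowed heart rate → increased appetite → night sweats)
(C) Ormond pathology — night sweats ✓; blurred vision ✓; weight loss ✗; slowed heart rate ✓; low blood pressure ✗
(D) Brannigan's condition — night sweats ✓; blurred vision ✓; weight loss ✗; slowed heart rate ✗; low blood pressure ✓
(E) Tessaric fever — night sweats ✓; blurred vision ✗; weight loss ✓; slowed heart rate ✗; low blood pressure ✗
(B) is the only candidate with no mismatches.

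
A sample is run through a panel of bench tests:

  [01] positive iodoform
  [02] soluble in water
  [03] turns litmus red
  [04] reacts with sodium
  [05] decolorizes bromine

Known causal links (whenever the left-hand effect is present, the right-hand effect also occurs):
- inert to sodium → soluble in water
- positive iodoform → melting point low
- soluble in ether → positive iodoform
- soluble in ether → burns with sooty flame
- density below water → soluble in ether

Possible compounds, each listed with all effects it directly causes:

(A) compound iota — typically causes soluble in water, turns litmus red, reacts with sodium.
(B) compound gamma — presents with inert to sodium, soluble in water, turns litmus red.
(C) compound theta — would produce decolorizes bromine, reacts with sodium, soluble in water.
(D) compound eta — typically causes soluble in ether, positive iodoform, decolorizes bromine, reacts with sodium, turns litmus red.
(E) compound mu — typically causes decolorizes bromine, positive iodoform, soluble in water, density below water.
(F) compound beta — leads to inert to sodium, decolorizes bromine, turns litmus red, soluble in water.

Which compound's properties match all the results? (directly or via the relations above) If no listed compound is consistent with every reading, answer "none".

none

For each candidate, compare predicted effects to what was observed:
(A) compound iota — positive iodoform NO; soluble in water yes; turns litmus red yes; reacts with sodium yes; decolorizes bromine NO
(B) compound gamma — fails on positive iodoform, reacts with sodium, decolorizes bromine (predicts inert to sodium, not reacts with sodium)
(C) compound theta — positive iodoform NO; soluble in water yes; turns litmus red NO; reacts with sodium yes; decolorizes bromine yes
(D) compound eta — does not account for soluble in water
(E) compound mu — positive iodoform yes; soluble in water yes; turns litmus red NO; reacts with sodium NO; decolorizes bromine yes
(F) compound beta — positive iodoform NO; soluble in water yes; turns litmus red yes; reacts with sodium NO; decolorizes bromine yes
No candidate is consistent with all observations.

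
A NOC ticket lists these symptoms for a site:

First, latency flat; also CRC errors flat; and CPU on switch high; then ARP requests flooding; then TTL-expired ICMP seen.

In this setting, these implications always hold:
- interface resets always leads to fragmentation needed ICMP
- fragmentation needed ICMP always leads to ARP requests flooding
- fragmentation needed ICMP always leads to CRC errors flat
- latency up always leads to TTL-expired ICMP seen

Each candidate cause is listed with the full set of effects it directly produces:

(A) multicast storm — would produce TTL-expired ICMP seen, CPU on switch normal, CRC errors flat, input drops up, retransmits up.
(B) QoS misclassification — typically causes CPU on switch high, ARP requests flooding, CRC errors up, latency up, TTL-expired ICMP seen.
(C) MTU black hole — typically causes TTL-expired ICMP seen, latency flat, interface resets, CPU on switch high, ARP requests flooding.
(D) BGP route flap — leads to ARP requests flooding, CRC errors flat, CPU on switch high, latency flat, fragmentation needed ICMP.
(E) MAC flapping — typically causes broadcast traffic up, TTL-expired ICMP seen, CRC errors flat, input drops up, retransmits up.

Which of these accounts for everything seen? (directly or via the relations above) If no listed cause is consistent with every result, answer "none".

C

Checking each candidate against the observations:
(A) multicast storm — fails on latency flat, CPU on switch high, ARP requests flooding (predicts CPU on switch normal, not CPU on switch high)
(B) QoS misclassification — fails on latency flat, CRC errors flat (predicts latency up, not latency flat; predicts CRC errors up, not CRC errors flat)
(C) MTU black hole — latency flat +; CRC errors flat + (via interface resets → fragmentation needed ICMP → CRC errors flat); CPU on switch high +; ARP requests flooding +; TTL-expired ICMP seen +
(D) BGP route flap — does not account for TTL-expired ICMP seen
(E) MAC flapping — latency flat -; CRC errors flat +; CPU on switch high -; ARP requests flooding -; TTL-expired ICMP seen +
(C) alone accounts for all the evidence.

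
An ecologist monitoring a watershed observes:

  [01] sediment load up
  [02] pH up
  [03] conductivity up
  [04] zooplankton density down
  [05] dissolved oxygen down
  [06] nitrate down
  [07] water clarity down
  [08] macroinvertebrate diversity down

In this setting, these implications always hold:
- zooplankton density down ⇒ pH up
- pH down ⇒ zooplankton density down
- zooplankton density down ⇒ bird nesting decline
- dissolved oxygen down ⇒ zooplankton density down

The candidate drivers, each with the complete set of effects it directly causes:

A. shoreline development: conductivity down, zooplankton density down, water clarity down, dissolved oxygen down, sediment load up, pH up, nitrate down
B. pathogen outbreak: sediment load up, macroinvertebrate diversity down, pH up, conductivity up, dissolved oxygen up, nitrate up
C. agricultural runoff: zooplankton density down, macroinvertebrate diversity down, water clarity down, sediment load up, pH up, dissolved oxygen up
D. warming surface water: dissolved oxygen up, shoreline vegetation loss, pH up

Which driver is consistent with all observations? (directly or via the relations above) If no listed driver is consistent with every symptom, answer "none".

For each candidate, compare predicted effects to what was observed:
(A) shoreline development — sediment load up match; pH up match; conductivity up miss; zooplankton density down match; dissolved oxygen down match; nitrate down match; water clarity down match; macroinvertebrate diversity down miss
(B) pathogen outbreak — sediment load up match; pH up match; conductivity up match; zooplankton density down miss; dissolved oxygen down miss; nitrate down miss; water clarity down miss; macroinvertebrate diversity down match
(C) agricultural runoff — fails on conductivity up, dissolved oxygen down, nitrate down (predicts dissolved oxygen up, not dissolved oxygen down)
(D) warming surface water — fails on sediment load up, conductivity up, zooplankton density down, dissolved oxygen down, nitrate down, water clarity down, macroinvertebrate diversity down (predicts dissolved oxygen up, not dissolved oxygen down)
None of the listed candidates fits everything.

none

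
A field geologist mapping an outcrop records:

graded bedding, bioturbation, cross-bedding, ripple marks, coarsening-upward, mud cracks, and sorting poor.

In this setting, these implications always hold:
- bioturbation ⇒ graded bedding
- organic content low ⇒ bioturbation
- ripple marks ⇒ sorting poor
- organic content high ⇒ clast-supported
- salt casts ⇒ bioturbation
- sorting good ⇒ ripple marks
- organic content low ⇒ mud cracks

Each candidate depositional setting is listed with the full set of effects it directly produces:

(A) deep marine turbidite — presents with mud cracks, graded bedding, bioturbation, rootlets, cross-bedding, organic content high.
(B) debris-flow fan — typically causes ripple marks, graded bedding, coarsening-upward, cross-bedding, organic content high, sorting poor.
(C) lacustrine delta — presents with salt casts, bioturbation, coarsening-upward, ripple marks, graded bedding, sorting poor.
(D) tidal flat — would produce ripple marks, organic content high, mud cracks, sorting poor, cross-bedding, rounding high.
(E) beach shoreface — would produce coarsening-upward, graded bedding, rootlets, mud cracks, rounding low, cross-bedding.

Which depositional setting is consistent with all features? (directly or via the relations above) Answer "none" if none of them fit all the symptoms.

For each candidate, compare predicted effects to what was observed:
(A) deep marine turbidite — graded bedding +; bioturbation +; cross-bedding +; ripple marks -; coarsening-upward -; mud cracks +; sorting poor -
(B) debris-flow fan — graded bedding +; bioturbation -; cross-bedding +; ripple marks +; coarsening-upward +; mud cracks -; sorting poor +
(C) lacustrine delta — graded bedding +; bioturbation +; cross-bedding -; ripple marks +; coarsening-upward +; mud cracks -; sorting poor +
(D) tidal flat — does not account for graded bedding, bioturbation, coarsening-upward
(E) beach shoreface — does not account for bioturbation, ripple marks, sorting poor
None of the listed candidates fits everything.

none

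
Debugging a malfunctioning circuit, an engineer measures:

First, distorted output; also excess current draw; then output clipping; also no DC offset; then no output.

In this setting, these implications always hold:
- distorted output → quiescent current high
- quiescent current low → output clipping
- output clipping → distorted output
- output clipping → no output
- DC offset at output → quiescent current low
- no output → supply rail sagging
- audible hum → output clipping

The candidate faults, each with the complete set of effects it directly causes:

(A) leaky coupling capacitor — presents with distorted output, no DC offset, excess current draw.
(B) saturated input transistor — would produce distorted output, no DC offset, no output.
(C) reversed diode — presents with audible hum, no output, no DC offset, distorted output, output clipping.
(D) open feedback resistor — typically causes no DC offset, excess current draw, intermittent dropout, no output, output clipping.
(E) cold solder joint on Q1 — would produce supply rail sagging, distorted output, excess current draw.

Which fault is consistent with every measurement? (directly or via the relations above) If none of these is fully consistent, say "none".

Testing each hypothesis:
(A) leaky coupling capacitor — does not account for output clipping, no output
(B) saturated input transistor — does not account for excess current draw, output clipping
(C) reversed diode — distorted output match; excess current draw miss; output clipping match; no DC offset match; no output match
(D) open feedback resistor — distorted output match (by output clipping → distorted output); excess current draw match; output clipping match; no DC offset match; no output match
(E) cold solder joint on Q1 — distorted output match; excess current draw match; output clipping miss; no DC offset miss; no output miss
Only (D) is consistent with every observation.

D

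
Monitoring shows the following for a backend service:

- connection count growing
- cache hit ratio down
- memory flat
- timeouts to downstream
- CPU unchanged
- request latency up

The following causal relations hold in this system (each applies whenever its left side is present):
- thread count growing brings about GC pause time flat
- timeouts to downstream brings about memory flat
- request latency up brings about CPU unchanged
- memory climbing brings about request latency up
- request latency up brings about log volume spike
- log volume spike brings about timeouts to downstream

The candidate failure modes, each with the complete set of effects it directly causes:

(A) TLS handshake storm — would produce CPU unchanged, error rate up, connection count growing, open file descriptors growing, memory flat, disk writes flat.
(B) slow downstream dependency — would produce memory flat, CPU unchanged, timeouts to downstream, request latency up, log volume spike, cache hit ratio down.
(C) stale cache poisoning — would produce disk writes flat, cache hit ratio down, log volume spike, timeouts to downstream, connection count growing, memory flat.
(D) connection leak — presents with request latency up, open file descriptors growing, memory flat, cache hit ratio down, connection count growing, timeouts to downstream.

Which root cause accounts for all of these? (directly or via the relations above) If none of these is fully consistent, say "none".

Checking each candidate against the observations:
(A) TLS handshake storm — does not account for cache hit ratio down, timeouts to downstream, request latency up
(B) slow downstream dependency — does not account for connection count growing
(C) stale cache poisoning — connection count growing ✓; cache hit ratio down ✓; memory flat ✓; timeouts to downstream ✓; CPU unchanged ✗; request latency up ✗
(D) connection leak — connection count growing ✓; cache hit ratio down ✓; memory flat ✓; timeouts to downstream ✓; CPU unchanged ✓ (through request latency up → CPU unchanged); request latency up ✓
(D) is the only candidate with no mismatches.

D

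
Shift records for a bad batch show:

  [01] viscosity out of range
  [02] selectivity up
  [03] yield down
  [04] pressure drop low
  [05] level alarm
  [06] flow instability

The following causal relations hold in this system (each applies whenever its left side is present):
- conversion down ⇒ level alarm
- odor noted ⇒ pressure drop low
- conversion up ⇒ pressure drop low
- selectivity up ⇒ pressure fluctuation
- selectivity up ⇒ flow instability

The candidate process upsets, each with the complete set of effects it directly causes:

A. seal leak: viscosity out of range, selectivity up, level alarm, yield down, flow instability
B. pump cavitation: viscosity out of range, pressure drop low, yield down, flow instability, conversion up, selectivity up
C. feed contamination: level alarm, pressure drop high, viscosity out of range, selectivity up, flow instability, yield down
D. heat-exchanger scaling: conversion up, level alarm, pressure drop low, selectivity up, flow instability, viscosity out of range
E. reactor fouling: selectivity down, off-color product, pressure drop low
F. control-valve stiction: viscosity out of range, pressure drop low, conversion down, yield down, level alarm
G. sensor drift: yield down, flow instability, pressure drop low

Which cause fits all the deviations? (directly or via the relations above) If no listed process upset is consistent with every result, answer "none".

none

Testing each hypothesis:
(A) seal leak — viscosity out of range ✓; selectivity up ✓; yield down ✓; pressure drop low ✗; level alarm ✓; flow instability ✓
(B) pump cavitation — does not account for level alarm
(C) feed contamination — viscosity out of range ✓; selectivity up ✓; yield down ✓; pressure drop low ✗; level alarm ✓; flow instability ✓
(D) heat-exchanger scaling — viscosity out of range ✓; selectivity up ✓; yield down ✗; pressure drop low ✓; level alarm ✓; flow instability ✓
(E) reactor fouling — fails on viscosity out of range, selectivity up, yield down, level alarm, flow instability (predicts selectivity down, not selectivity up)
(F) control-valve stiction — does not account for selectivity up, flow instability
(G) sensor drift — viscosity out of range ✗; selectivity up ✗; yield down ✓; pressure drop low ✓; level alarm ✗; flow instability ✓
None of the listed candidates fits everything.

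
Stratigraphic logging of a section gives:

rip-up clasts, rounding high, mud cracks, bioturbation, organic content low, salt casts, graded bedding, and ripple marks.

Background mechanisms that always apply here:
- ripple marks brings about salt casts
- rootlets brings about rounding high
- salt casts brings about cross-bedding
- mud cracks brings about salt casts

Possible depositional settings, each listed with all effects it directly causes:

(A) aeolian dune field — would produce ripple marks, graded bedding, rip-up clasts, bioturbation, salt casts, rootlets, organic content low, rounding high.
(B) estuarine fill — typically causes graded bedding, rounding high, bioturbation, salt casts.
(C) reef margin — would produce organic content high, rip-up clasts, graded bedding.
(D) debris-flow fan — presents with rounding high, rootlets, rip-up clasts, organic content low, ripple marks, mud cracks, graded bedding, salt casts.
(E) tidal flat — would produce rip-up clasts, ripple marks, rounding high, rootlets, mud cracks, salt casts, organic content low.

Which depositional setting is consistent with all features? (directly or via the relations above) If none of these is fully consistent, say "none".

none

For each candidate, compare predicted effects to what was observed:
(A) aeolian dune field — rip-up clasts match; rounding high match; mud cracks miss; bioturbation match; organic content low match; salt casts match; graded bedding match; ripple marks match
(B) estuarine fill — rip-up clasts miss; rounding high match; mud cracks miss; bioturbation match; organic content low miss; salt casts match; graded bedding match; ripple marks miss
(C) reef margin — rip-up clasts match; rounding high miss; mud cracks miss; bioturbation miss; organic content low miss; salt casts miss; graded bedding match; ripple marks miss
(D) debris-flow fan — rip-up clasts match; rounding high match; mud cracks match; bioturbation miss; organic content low match; salt casts match; graded bedding match; ripple marks match
(E) tidal flat — does not account for bioturbation, graded bedding
No candidate is consistent with all observations.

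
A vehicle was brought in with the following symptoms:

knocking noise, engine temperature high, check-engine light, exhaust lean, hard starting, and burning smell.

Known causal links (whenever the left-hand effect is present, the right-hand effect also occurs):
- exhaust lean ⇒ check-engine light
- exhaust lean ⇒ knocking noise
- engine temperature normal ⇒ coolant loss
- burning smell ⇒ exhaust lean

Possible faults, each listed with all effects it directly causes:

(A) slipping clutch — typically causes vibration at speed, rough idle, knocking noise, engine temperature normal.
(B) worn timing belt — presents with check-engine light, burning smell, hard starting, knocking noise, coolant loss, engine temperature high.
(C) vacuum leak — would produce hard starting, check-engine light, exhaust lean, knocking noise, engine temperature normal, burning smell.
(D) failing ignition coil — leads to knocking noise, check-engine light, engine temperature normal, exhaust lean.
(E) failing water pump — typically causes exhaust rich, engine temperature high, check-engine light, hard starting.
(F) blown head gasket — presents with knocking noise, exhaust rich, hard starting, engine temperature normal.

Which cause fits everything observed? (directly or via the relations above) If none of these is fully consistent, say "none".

Checking each candidate against the observations:
(A) slipping clutch — knocking noise match; engine temperature high miss; check-engine light miss; exhaust lean miss; hard starting miss; burning smell miss
(B) worn timing belt — knocking noise match; engine temperature high match; check-engine light match; exhaust lean match (by burning smell → exhaust lean); hard starting match; burning smell match
(C) vacuum leak — fails on engine temperature high (predicts engine temperature normal, not engine temperature high)
(D) failing ignition coil — knocking noise match; engine temperature high miss; check-engine light match; exhaust lean match; hard starting miss; burning smell miss
(E) failing water pump — knocking noise miss; engine temperature high match; check-engine light match; exhaust lean miss; hard starting match; burning smell miss
(F) blown head gasket — knocking noise match; engine temperature high miss; check-engine light miss; exhaust lean miss; hard starting match; burning smell miss
(B) alone accounts for all the evidence.

B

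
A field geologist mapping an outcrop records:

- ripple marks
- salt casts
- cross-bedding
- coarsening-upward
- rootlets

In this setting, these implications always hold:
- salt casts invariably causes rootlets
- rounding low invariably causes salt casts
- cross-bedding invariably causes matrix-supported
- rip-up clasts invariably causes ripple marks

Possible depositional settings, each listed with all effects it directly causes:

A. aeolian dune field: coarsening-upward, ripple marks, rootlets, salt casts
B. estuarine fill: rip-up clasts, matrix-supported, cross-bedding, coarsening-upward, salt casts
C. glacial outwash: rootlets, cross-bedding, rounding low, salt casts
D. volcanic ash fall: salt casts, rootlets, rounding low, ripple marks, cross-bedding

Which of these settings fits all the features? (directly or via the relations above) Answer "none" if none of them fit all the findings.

B

Checking each candidate against the observations:
(A) aeolian dune field — does not account for cross-bedding
(B) estuarine fill — ripple marks match (via rip-up clasts → ripple marks); salt casts match; cross-bedding match; coarsening-upward match; rootlets match (via salt casts → rootlets)
(C) glacial outwash — does not account for ripple marks, coarsening-upward
(D) volcanic ash fall — does not account for coarsening-upward
(B) alone accounts for all the evidence.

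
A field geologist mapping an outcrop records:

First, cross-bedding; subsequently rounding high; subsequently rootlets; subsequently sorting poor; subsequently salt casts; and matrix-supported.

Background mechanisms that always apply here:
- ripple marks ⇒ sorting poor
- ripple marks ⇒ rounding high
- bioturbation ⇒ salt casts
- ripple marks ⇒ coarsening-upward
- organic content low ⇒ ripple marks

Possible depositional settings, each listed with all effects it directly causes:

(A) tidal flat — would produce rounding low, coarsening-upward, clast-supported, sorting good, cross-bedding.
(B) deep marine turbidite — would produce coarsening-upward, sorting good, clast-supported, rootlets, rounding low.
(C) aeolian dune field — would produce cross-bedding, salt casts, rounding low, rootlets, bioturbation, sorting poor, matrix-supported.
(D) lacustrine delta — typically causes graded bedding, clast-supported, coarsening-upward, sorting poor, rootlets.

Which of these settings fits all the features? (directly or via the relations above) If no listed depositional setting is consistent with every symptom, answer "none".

none

Per-candidate check:
(A) tidal flat — cross-bedding +; rounding high -; rootlets -; sorting poor -; salt casts -; matrix-supported -
(B) deep marine turbidite — fails on cross-bedding, rounding high, sorting poor, salt casts, matrix-supported (predicts rounding low, not rounding high; predicts sorting good, not sorting poor; predicts clast-supported, not matrix-supported)
(C) aeolian dune field — fails on rounding high (predicts rounding low, not rounding high)
(D) lacustrine delta — cross-bedding -; rounding high -; rootlets +; sorting poor +; salt casts -; matrix-supported -
Every candidate fails on at least one observation.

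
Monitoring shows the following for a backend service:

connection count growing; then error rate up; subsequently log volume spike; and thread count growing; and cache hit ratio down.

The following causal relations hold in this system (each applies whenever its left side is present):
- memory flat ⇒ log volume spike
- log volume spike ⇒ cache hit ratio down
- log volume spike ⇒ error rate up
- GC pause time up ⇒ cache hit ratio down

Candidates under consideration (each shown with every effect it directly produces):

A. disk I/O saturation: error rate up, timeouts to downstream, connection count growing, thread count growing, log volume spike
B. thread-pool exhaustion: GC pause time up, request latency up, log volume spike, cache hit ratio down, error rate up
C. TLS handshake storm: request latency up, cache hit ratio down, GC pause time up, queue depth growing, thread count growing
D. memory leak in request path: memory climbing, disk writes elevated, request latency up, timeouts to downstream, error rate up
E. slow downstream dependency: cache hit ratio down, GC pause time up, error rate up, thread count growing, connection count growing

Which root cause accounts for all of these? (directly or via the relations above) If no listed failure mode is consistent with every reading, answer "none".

Per-candidate check:
(A) disk I/O saturation — connection count growing match; error rate up match; log volume spike match; thread count growing match; cache hit ratio down match (by log volume spike → cache hit ratio down)
(B) thread-pool exhaustion — connection count growing miss; error rate up match; log volume spike match; thread count growing miss; cache hit ratio down match
(C) TLS handshake storm — does not account for connection count growing, error rate up, log volume spike
(D) memory leak in request path — does not account for connection count growing, log volume spike, thread count growing, cache hit ratio down
(E) slow downstream dependency — does not account for log volume spike
(A) is the only candidate with no mismatches.

A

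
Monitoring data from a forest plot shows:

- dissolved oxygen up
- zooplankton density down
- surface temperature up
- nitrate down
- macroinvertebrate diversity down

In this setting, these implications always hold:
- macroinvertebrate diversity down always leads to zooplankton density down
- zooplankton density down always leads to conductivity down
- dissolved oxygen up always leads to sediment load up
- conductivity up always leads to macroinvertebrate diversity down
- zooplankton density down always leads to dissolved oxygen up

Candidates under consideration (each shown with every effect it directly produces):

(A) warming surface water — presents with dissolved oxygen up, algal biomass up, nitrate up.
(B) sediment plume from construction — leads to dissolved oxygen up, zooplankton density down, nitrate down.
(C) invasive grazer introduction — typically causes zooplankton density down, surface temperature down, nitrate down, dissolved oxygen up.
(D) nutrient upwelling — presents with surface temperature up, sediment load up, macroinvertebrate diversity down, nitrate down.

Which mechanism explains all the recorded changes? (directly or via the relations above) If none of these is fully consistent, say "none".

D

Testing each hypothesis:
(A) warming surface water — fails on zooplankton density down, surface temperature up, nitrate down, macroinvertebrate diversity down (predicts nitrate up, not nitrate down)
(B) sediment plume from construction — does not account for surface temperature up, macroinvertebrate diversity down
(C) invasive grazer introduction — fails on surface temperature up, macroinvertebrate diversity down (predicts surface temperature down, not surface temperature up)
(D) nutrient upwelling — accounts for every observation (dissolved oxygen up by macroinvertebrate diversity down → zooplankton density down → dissolved oxygen up)
(D) alone accounts for all the evidence.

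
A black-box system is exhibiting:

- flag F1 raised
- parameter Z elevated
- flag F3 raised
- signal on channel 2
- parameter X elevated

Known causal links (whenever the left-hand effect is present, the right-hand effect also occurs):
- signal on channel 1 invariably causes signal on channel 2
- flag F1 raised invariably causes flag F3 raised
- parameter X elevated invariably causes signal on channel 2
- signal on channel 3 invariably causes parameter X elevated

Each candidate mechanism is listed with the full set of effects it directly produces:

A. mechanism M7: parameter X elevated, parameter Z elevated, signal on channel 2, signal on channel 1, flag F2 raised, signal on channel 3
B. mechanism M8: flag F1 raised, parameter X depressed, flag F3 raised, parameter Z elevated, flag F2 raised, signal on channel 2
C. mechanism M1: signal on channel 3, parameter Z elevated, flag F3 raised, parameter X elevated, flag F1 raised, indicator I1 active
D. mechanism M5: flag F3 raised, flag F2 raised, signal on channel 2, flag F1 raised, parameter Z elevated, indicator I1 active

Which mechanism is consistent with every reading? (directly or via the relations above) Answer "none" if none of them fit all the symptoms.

Per-candidate check:
(A) mechanism M7 — flag F1 raised ✗; parameter Z elevated ✓; flag F3 raised ✗; signal on channel 2 ✓; parameter X elevated ✓
(B) mechanism M8 — fails on parameter X elevated (predicts parameter X depressed, not parameter X elevated)
(C) mechanism M1 — flag F1 raised ✓; parameter Z elevated ✓; flag F3 raised ✓; signal on channel 2 ✓ (through parameter X elevated → signal on channel 2); parameter X elevated ✓
(D) mechanism M5 — flag F1 raised ✓; parameter Z elevated ✓; flag F3 raised ✓; signal on channel 2 ✓; parameter X elevated ✗
Only (C) is consistent with every observation.

C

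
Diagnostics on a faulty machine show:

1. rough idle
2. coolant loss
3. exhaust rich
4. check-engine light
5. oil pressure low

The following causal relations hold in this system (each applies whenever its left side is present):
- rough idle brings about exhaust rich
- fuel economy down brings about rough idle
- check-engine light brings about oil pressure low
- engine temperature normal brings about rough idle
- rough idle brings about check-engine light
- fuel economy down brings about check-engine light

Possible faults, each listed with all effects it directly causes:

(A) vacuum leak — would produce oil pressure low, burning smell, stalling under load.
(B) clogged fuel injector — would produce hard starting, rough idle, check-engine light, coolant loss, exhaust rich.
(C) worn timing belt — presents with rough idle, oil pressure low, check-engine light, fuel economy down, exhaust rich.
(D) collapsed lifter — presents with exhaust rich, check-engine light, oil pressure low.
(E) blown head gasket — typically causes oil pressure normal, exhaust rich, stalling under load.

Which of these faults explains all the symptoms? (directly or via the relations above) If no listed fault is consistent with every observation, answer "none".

B

Testing each hypothesis:
(A) vacuum leak — rough idle NO; coolant loss NO; exhaust rich NO; check-engine light NO; oil pressure low yes
(B) clogged fuel injector — accounts for every observation (oil pressure low via check-engine light → oil pressure low)
(C) worn timing belt — does not account for coolant loss
(D) collapsed lifter — rough idle NO; coolant loss NO; exhaust rich yes; check-engine light yes; oil pressure low yes
(E) blown head gasket — fails on rough idle, coolant loss, check-engine light, oil pressure low (predicts oil pressure normal, not oil pressure low)
(B) is the only candidate with no mismatches.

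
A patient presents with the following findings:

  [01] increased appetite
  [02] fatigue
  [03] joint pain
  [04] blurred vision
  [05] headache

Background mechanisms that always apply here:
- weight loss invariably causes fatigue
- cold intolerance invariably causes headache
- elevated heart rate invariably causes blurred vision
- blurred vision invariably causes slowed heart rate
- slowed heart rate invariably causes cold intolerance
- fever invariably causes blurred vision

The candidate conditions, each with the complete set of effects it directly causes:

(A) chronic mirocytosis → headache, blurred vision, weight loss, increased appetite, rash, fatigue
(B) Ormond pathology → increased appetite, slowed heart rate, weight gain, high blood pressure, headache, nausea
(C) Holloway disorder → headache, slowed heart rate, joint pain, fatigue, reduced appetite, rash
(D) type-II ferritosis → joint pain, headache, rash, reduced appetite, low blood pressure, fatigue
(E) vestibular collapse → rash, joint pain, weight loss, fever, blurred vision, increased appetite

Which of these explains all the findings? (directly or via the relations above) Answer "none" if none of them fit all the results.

E

Checking each candidate against the observations:
(A) chronic mirocytosis — does not account for joint pain
(B) Ormond pathology — increased appetite yes; fatigue NO; joint pain NO; blurred vision NO; headache yes
(C) Holloway disorder — increased appetite NO; fatigue yes; joint pain yes; blurred vision NO; headache yes
(D) type-II ferritosis — increased appetite NO; fatigue yes; joint pain yes; blurred vision NO; headache yes
(E) vestibular collapse — increased appetite yes; fatigue yes (via weight loss → fatigue); joint pain yes; blurred vision yes; headache yes (via blurred vision → slowed heart rate → cold intolerance → headache)
(E) is the only candidate with no mismatches.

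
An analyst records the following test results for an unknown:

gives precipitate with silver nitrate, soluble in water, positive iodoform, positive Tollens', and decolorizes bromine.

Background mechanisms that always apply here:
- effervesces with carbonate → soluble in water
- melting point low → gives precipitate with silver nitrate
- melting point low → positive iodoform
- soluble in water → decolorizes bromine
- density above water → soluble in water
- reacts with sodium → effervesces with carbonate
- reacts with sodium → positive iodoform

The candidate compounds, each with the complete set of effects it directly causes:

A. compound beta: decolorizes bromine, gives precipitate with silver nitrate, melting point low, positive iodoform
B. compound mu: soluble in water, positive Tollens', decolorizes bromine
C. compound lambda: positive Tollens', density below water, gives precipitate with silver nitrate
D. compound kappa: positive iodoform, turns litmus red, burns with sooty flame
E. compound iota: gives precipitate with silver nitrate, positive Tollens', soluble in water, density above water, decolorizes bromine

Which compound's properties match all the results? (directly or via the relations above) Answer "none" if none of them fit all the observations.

Checking each candidate against the observations:
(A) compound beta — does not account for soluble in water, positive Tollens'
(B) compound mu — does not account for gives precipitate with silver nitrate, positive iodoform
(C) compound lambda — gives precipitate with silver nitrate match; soluble in water miss; positive iodoform miss; positive Tollens' match; decolorizes bromine miss
(D) compound kappa — gives precipitate with silver nitrate miss; soluble in water miss; positive iodoform match; positive Tollens' miss; decolorizes bromine miss
(E) compound iota — gives precipitate with silver nitrate match; soluble in water match; positive iodoform miss; positive Tollens' match; decolorizes bromine match
None of the listed candidates fits everything.

none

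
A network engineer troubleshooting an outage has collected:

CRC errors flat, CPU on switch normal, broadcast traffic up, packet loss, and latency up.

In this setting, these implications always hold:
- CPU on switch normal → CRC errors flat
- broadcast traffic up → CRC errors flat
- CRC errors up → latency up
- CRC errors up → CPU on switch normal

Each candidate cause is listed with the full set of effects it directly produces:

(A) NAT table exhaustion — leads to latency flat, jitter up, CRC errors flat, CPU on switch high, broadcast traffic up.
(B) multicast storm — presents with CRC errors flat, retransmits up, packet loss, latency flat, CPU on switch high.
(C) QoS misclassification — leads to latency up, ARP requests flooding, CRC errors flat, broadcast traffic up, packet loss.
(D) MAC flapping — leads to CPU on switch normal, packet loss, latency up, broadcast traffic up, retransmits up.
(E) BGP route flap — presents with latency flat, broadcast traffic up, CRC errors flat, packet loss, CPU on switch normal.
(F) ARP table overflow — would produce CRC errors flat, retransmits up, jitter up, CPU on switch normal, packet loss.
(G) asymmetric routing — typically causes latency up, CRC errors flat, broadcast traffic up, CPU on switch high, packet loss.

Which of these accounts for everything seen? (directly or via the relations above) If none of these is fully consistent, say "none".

D

Checking each candidate against the observations:
(A) NAT table exhaustion — fails on CPU on switch normal, packet loss, latency up (predicts CPU on switch high, not CPU on switch normal; predicts latency flat, not latency up)
(B) multicast storm — fails on CPU on switch normal, broadcast traffic up, latency up (predicts CPU on switch high, not CPU on switch normal; predicts latency flat, not latency up)
(C) QoS misclassification — CRC errors flat match; CPU on switch normal miss; broadcast traffic up match; packet loss match; latency up match
(D) MAC flapping — accounts for every observation (CRC errors flat via CPU on switch normal → CRC errors flat)
(E) BGP route flap — CRC errors flat match; CPU on switch normal match; broadcast traffic up match; packet loss match; latency up miss
(F) ARP table overflow — CRC errors flat match; CPU on switch normal match; broadcast traffic up miss; packet loss match; latency up miss
(G) asymmetric routing — CRC errors flat match; CPU on switch normal miss; broadcast traffic up match; packet loss match; latency up match
(D) is the only candidate with no mismatches.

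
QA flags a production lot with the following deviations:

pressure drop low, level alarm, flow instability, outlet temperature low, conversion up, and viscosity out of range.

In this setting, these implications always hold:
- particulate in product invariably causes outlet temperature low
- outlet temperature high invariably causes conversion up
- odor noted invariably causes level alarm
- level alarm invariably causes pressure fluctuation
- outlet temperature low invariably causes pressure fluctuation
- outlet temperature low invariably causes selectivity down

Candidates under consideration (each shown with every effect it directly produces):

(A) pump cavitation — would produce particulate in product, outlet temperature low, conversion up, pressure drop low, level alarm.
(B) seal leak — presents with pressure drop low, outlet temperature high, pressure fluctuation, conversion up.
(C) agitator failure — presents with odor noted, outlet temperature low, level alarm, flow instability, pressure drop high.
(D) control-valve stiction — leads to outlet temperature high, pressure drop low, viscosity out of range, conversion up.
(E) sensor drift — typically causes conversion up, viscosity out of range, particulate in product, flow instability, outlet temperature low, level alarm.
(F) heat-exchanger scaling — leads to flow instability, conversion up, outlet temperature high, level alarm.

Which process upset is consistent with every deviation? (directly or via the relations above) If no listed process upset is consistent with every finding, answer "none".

none

Testing each hypothesis:
(A) pump cavitation — does not account for flow instability, viscosity out of range
(B) seal leak — pressure drop low +; level alarm -; flow instability -; outlet temperature low -; conversion up +; viscosity out of range -
(C) agitator failure — fails on pressure drop low, conversion up, viscosity out of range (predicts pressure drop high, not pressure drop low)
(D) control-valve stiction — fails on level alarm, flow instability, outlet temperature low (predicts outlet temperature high, not outlet temperature low)
(E) sensor drift — does not account for pressure drop low
(F) heat-exchanger scaling — pressure drop low -; level alarm +; flow instability +; outlet temperature low -; conversion up +; viscosity out of range -
Every candidate fails on at least one observation.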